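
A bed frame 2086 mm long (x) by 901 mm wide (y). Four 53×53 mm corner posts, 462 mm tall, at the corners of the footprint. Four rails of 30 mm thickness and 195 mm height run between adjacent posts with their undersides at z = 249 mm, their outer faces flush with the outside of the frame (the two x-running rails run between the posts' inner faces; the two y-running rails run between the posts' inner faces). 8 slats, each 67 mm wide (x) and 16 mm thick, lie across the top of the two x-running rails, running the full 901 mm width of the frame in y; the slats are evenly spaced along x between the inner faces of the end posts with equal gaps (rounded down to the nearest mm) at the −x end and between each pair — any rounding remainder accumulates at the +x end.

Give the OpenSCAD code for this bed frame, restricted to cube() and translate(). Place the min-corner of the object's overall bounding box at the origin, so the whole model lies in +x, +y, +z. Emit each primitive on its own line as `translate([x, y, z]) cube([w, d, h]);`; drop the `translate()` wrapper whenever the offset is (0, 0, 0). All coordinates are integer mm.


cube([53, 53, 462]);
translate([0, 848, 0]) cube([53, 53, 462]);
translate([2033, 0, 0]) cube([53, 53, 462]);
translate([2033, 848, 0]) cube([53, 53, 462]);
translate([53, 0, 249]) cube([1980, 30, 195]);
translate([53, 871, 249]) cube([1980, 30, 195]);
translate([0, 53, 249]) cube([30, 795, 195]);
translate([2056, 53, 249]) cube([30, 795, 195]);
translate([213, 0, 444]) cube([67, 901, 16]);
translate([440, 0, 444]) cube([67, 901, 16]);
translate([667, 0, 444]) cube([67, 901, 16]);
translate([894, 0, 444]) cube([67, 901, 16]);
translate([1121, 0, 444]) cube([67, 901, 16]);
translate([1348, 0, 444]) cube([67, 901, 16]);
translate([1575, 0, 444]) cube([67, 901, 16]);
translate([1802, 0, 444]) cube([67, 901, 16]);


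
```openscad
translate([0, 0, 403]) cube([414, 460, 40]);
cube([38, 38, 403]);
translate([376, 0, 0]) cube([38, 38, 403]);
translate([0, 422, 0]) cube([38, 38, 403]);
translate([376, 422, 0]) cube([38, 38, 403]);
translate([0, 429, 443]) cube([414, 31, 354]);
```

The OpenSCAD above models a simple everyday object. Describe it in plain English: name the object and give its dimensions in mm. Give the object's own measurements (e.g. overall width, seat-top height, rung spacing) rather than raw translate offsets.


A chair. The seat is a 414×460×40 mm slab with its top at z = 443 mm, on four 38×38 mm corner legs (flush with the seat edges, standing on z = 0). A flat backrest 31 mm thick, 354 mm tall, spans the full seat width and rises from the seat top along its +y edge, rear face flush with the rear of the seat.


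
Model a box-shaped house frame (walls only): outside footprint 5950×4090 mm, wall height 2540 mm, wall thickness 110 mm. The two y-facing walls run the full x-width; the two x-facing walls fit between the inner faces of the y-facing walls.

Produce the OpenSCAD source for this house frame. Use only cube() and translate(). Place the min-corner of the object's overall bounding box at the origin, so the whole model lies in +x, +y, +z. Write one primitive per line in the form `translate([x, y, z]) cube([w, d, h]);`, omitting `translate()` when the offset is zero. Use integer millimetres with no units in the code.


cube([5950, 110, 2540]);
translate([0, 3980, 0]) cube([5950, 110, 2540]);
translate([0, 110, 0]) cube([110, 3870, 2540]);
translate([5840, 110, 0]) cube([110, 3870, 2540]);


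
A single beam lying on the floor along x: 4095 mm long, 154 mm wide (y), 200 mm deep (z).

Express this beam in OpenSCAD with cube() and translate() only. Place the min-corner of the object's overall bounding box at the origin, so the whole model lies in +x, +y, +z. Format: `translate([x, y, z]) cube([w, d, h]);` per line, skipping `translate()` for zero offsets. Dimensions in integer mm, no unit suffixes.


cube([4095, 154, 200]);


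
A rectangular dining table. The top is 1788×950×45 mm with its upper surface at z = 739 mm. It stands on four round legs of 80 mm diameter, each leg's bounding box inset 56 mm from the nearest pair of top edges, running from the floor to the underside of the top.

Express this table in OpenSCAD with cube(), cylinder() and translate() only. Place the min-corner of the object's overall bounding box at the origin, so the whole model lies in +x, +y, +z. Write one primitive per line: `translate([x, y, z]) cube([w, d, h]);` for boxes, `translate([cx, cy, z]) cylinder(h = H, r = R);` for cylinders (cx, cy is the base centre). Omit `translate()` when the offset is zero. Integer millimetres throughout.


translate([0, 0, 694]) cube([1788, 950, 45]);
translate([96, 96, 0]) cylinder(h = 694, r = 40);
translate([1692, 96, 0]) cylinder(h = 694, r = 40);
translate([96, 854, 0]) cylinder(h = 694, r = 40);
translate([1692, 854, 0]) cylinder(h = 694, r = 40);


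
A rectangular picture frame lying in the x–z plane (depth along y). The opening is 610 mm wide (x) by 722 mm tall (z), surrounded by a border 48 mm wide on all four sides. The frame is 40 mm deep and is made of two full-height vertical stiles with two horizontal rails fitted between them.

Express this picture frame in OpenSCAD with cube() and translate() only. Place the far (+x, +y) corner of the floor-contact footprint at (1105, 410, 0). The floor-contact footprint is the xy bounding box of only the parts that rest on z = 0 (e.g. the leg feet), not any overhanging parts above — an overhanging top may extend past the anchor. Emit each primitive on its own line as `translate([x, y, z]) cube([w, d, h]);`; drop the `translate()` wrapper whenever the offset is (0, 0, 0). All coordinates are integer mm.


translate([399, 370, 0]) cube([48, 40, 818]);
translate([1057, 370, 0]) cube([48, 40, 818]);
translate([447, 370, 0]) cube([610, 40, 48]);
translate([447, 370, 770]) cube([610, 40, 48]);


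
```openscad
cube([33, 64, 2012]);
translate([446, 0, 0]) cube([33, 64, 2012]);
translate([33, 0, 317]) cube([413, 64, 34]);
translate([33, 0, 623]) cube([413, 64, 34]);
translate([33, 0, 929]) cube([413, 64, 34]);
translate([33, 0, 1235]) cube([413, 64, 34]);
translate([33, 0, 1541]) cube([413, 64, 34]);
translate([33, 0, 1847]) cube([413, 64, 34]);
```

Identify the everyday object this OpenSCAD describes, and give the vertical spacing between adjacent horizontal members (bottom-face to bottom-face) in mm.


A ladder. The rung spacing is 306 mm.

Two tall 33×64 posts with 6 short bars between them — a ladder. Adjacent rungs sit at z = 317 and z = 623, so the spacing is 623 − 317 = 306 mm.


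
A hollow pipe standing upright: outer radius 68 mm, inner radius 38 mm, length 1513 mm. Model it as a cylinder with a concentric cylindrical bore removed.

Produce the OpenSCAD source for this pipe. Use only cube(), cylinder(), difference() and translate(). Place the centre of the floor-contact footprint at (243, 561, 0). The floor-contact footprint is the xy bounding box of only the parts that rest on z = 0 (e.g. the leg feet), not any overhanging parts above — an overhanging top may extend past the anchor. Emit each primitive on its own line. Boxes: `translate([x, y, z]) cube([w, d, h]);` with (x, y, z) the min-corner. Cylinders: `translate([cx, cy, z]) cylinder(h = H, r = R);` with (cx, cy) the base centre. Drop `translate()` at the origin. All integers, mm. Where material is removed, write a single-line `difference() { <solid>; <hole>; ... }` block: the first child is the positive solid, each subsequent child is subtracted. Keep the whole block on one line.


difference() { translate([243, 561, 0]) cylinder(h = 1513, r = 68); translate([243, 561, 0]) cylinder(h = 1513, r = 38); }


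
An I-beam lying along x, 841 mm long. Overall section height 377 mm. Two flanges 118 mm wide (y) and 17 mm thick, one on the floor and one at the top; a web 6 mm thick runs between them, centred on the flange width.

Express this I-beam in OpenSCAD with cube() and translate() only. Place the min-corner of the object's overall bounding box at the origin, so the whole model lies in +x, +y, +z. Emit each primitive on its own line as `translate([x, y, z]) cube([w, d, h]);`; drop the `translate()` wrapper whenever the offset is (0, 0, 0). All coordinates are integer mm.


cube([841, 118, 17]);
translate([0, 56, 17]) cube([841, 6, 343]);
translate([0, 0, 360]) cube([841, 118, 17]);


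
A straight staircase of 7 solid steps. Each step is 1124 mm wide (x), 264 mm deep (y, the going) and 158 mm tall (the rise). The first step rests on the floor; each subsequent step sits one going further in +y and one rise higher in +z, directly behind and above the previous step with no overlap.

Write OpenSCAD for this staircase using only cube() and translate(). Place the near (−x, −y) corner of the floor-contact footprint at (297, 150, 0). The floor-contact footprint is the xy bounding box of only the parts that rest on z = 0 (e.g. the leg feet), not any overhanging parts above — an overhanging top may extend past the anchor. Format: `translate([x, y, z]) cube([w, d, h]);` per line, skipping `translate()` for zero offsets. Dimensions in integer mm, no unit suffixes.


translate([297, 150, 0]) cube([1124, 264, 158]);
translate([297, 414, 158]) cube([1124, 264, 158]);
translate([297, 678, 316]) cube([1124, 264, 158]);
translate([297, 942, 474]) cube([1124, 264, 158]);
translate([297, 1206, 632]) cube([1124, 264, 158]);
translate([297, 1470, 790]) cube([1124, 264, 158]);
translate([297, 1734, 948]) cube([1124, 264, 158]);


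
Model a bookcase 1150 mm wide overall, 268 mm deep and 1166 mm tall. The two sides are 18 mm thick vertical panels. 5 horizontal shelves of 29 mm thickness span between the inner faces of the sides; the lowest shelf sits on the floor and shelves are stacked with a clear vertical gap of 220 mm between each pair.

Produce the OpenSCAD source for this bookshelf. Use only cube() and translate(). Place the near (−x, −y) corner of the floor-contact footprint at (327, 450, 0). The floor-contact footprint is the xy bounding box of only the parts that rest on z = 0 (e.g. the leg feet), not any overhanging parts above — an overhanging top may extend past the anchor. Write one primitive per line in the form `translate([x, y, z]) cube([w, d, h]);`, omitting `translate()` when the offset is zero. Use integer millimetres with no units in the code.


translate([327, 450, 0]) cube([18, 268, 1166]);
translate([1459, 450, 0]) cube([18, 268, 1166]);
translate([345, 450, 0]) cube([1114, 268, 29]);
translate([345, 450, 249]) cube([1114, 268, 29]);
translate([345, 450, 498]) cube([1114, 268, 29]);
translate([345, 450, 747]) cube([1114, 268, 29]);
translate([345, 450, 996]) cube([1114, 268, 29]);


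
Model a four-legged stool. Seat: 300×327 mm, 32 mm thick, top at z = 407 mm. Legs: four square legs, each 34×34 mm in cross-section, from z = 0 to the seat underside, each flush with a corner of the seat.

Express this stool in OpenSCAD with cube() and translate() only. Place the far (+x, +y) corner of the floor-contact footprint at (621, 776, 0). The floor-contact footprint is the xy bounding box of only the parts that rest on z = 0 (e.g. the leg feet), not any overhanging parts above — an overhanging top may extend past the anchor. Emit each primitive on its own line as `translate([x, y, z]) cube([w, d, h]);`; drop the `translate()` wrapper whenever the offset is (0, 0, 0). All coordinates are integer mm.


translate([321, 449, 375]) cube([300, 327, 32]);
translate([321, 449, 0]) cube([34, 34, 375]);
translate([587, 449, 0]) cube([34, 34, 375]);
translate([321, 742, 0]) cube([34, 34, 375]);
translate([587, 742, 0]) cube([34, 34, 375]);


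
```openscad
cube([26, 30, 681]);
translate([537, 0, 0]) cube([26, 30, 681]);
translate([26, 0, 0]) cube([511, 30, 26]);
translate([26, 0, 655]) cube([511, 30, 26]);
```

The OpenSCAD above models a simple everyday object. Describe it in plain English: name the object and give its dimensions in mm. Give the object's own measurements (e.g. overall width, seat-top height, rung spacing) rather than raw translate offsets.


A rectangular picture frame lying in the x–z plane (depth along y). The opening is 511 mm wide (x) by 629 mm tall (z), surrounded by a border 26 mm wide on all four sides. The frame is 30 mm deep and is made of two full-height vertical stiles with two horizontal rails fitted between them.


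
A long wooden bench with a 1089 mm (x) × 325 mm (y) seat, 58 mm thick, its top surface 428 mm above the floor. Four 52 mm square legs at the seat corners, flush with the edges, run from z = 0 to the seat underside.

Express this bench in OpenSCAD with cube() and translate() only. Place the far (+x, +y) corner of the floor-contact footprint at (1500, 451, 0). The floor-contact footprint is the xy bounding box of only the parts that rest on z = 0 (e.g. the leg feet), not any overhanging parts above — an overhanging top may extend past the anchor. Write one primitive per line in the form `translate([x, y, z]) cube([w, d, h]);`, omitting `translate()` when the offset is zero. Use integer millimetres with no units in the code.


// leg_h = 428 − 58 = 370
translate([411, 126, 370]) cube([1089, 325, 58]);
translate([411, 126, 0]) cube([52, 52, 370]);
translate([411, 399, 0]) cube([52, 52, 370]);
translate([1448, 126, 0]) cube([52, 52, 370]);
translate([1448, 399, 0]) cube([52, 52, 370]);


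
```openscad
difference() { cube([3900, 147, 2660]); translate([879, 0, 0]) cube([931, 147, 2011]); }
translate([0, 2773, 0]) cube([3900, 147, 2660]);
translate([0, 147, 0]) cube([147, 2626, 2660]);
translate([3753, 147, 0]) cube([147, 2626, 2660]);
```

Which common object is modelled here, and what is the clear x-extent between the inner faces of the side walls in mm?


A single room. The interior width is 3606 mm.

Four walls enclosing a rectangle with a door in the front wall — a room. Outside width 3900 minus two 147 mm walls gives 3606 mm.


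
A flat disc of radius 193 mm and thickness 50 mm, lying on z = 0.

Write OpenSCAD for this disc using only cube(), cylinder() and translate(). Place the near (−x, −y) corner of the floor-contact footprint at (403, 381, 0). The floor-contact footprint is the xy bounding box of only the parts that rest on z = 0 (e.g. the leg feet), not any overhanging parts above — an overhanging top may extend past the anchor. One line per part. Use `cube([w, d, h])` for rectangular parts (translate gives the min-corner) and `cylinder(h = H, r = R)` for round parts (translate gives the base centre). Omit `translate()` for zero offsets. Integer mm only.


translate([596, 574, 0]) cylinder(h = 50, r = 193);


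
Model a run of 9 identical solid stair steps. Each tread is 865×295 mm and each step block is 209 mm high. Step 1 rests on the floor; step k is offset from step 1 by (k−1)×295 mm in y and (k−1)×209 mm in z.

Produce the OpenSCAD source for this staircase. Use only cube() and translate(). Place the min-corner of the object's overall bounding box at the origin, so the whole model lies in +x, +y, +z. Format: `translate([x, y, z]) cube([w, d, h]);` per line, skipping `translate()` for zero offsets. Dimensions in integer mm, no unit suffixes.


cube([865, 295, 209]);
translate([0, 295, 209]) cube([865, 295, 209]);
translate([0, 590, 418]) cube([865, 295, 209]);
translate([0, 885, 627]) cube([865, 295, 209]);
translate([0, 1180, 836]) cube([865, 295, 209]);
translate([0, 1475, 1045]) cube([865, 295, 209]);
translate([0, 1770, 1254]) cube([865, 295, 209]);
translate([0, 2065, 1463]) cube([865, 295, 209]);
translate([0, 2360, 1672]) cube([865, 295, 209]);


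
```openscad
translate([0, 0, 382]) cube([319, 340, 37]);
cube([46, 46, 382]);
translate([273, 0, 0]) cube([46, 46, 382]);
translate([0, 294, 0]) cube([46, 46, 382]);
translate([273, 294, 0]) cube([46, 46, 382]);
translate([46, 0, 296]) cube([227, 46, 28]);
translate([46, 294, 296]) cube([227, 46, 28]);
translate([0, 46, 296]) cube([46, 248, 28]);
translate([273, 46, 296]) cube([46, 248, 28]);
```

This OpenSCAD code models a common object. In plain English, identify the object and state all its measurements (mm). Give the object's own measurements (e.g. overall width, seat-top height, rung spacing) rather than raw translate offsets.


A simple wooden stool: a rectangular seat 319 mm (x) by 340 mm (y), 37 mm thick, top face at z = 419 mm, on four square legs, each 46×46 mm in cross-section. The legs rest on z = 0, each flush with a corner of the seat. Four stretchers, 46 mm wide and 28 mm tall, connect adjacent legs with their undersides at z = 296 mm, each running between the inner faces of the legs it joins and aligned with the legs' outer faces on the other axis.


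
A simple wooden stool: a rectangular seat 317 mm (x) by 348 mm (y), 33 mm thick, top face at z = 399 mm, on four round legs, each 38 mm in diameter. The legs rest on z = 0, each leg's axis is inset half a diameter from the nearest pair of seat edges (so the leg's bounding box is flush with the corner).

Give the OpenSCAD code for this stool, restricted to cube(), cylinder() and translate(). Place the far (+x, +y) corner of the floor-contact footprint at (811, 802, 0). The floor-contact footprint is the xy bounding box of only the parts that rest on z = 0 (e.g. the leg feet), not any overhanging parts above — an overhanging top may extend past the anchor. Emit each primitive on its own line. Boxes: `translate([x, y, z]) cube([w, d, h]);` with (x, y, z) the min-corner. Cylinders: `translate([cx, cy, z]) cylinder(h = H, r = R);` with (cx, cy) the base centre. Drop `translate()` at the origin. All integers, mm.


// leg_h = 399 - 33 = 366
translate([494, 454, 366]) cube([317, 348, 33]);
translate([513, 473, 0]) cylinder(h = 366, r = 19);
translate([792, 473, 0]) cylinder(h = 366, r = 19);
translate([513, 783, 0]) cylinder(h = 366, r = 19);
translate([792, 783, 0]) cylinder(h = 366, r = 19);


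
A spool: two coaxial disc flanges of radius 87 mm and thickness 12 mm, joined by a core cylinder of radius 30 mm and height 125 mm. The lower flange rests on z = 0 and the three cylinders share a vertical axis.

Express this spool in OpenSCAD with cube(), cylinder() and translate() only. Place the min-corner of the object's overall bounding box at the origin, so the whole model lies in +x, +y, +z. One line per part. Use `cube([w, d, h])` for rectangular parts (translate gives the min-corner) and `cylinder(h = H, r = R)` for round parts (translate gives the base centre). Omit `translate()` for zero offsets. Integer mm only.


translate([87, 87, 0]) cylinder(h = 12, r = 87);
translate([87, 87, 12]) cylinder(h = 125, r = 30);
translate([87, 87, 137]) cylinder(h = 12, r = 87);


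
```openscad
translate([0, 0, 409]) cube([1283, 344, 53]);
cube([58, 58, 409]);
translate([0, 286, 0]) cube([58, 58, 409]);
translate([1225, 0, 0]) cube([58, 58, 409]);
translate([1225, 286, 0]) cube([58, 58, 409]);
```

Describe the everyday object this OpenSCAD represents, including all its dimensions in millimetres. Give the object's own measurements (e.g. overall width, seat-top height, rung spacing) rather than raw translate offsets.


A bench: a 1283×344 mm seat slab, 53 mm thick, top at z = 462 mm, on four 58×58 mm square legs flush with the seat corners and standing on z = 0.


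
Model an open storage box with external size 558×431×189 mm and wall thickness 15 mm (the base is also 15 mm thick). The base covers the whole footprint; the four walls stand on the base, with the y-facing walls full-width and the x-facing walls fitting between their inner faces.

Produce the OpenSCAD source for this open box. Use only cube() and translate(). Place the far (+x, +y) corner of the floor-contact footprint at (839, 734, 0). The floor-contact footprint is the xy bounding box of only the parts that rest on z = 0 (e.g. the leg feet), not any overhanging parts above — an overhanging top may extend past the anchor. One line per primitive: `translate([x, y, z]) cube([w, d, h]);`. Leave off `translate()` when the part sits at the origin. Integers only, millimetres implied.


translate([281, 303, 0]) cube([558, 431, 15]);
translate([281, 303, 15]) cube([558, 15, 174]);
translate([281, 719, 15]) cube([558, 15, 174]);
translate([281, 318, 15]) cube([15, 401, 174]);
translate([824, 318, 15]) cube([15, 401, 174]);


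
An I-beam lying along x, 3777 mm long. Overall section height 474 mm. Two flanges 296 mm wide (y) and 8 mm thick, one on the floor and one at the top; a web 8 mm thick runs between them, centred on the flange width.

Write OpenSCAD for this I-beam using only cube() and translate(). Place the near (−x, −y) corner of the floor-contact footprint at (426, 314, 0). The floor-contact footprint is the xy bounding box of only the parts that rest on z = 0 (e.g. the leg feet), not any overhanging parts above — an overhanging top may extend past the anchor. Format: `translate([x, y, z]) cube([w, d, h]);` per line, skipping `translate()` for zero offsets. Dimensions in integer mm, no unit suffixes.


translate([426, 314, 0]) cube([3777, 296, 8]);
translate([426, 458, 8]) cube([3777, 8, 458]);
translate([426, 314, 466]) cube([3777, 296, 8]);


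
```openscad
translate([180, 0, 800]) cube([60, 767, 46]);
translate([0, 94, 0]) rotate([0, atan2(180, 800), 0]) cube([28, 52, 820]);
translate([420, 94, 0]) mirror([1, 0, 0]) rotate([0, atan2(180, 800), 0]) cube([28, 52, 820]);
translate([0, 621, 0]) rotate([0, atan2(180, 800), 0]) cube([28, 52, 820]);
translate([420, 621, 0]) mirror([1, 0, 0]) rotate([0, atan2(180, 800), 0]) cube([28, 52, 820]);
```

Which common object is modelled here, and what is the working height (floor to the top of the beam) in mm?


A sawhorse. The overall height is 846 mm.

A beam across two mirrored pairs of raked legs — a sawhorse. The beam's underside is at z = 800 (matching the legs' vertical rise in atan2(180, 800)) and the beam is 46 mm tall, so its top is at 800 + 46 = 846 mm. The raked legs top out at the beam's underside, so that is the highest point.


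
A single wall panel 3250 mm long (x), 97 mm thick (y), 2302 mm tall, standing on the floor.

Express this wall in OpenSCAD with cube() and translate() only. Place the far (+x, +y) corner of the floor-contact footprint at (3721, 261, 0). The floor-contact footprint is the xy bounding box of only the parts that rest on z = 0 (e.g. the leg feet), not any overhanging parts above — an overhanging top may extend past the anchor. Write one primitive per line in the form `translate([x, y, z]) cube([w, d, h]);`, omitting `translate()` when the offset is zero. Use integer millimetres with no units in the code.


translate([471, 164, 0]) cube([3250, 97, 2302]);


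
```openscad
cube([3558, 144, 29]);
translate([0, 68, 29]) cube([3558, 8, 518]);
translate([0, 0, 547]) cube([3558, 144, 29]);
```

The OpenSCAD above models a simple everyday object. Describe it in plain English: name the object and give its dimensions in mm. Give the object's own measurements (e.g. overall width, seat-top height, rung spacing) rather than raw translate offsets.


An I-beam lying along x, 3558 mm long. Overall section height 576 mm. Two flanges 144 mm wide (y) and 29 mm thick, one on the floor and one at the top; a web 8 mm thick runs between them, centred on the flange width.


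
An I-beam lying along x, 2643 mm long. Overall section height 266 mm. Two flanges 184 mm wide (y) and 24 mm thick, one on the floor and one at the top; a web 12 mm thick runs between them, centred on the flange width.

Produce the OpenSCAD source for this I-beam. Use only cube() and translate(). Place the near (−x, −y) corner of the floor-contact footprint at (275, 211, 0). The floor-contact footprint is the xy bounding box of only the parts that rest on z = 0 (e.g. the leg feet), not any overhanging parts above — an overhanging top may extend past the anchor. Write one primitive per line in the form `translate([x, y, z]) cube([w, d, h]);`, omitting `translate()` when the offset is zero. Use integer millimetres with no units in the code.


translate([275, 211, 0]) cube([2643, 184, 24]);
translate([275, 297, 24]) cube([2643, 12, 218]);
translate([275, 211, 242]) cube([2643, 184, 24]);


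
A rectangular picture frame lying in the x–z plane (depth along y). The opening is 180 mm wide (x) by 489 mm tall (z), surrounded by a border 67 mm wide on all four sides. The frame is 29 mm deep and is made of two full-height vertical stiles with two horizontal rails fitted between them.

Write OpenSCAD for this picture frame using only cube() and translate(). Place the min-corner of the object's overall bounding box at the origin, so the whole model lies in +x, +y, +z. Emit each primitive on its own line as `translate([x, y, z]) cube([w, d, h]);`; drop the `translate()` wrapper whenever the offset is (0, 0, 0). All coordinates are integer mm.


cube([67, 29, 623]);
translate([247, 0, 0]) cube([67, 29, 623]);
translate([67, 0, 0]) cube([180, 29, 67]);
translate([67, 0, 556]) cube([180, 29, 67]);


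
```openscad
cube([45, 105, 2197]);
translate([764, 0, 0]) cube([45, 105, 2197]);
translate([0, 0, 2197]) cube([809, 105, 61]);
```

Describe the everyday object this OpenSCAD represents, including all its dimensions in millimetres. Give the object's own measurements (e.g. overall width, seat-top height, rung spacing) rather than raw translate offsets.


A door frame. The clear opening is 719 mm wide and 2197 mm high. Two 45 mm wide jambs, 105 mm deep, stand either side of the opening from the floor to the top of the opening. A 61 mm thick head sits across the top of both jambs, spanning the full outside width of the frame.


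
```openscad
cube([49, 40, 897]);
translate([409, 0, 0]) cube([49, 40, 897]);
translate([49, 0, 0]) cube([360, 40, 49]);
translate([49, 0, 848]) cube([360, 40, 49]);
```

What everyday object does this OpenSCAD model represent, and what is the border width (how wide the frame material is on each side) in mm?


A picture frame. The border width is 49 mm.

Four thin pieces enclosing a rectangular opening — a picture frame. The two full-height stiles are 897 mm tall; the top rail sits at z = 848 and is 49 mm tall, so the border above the opening is 897 − 848 = 49 mm, matching the stile x-width.


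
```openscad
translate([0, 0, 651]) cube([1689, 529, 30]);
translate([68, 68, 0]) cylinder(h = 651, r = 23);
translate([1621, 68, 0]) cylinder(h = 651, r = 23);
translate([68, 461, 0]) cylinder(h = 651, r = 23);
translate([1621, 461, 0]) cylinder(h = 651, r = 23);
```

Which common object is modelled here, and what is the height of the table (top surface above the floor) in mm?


A table. The table height is 681 mm.

A 1689×529×30 slab sits at z = 651 on four Ø46 mm round legs — a table. The top surface is at 651 + 30 = 681 mm.


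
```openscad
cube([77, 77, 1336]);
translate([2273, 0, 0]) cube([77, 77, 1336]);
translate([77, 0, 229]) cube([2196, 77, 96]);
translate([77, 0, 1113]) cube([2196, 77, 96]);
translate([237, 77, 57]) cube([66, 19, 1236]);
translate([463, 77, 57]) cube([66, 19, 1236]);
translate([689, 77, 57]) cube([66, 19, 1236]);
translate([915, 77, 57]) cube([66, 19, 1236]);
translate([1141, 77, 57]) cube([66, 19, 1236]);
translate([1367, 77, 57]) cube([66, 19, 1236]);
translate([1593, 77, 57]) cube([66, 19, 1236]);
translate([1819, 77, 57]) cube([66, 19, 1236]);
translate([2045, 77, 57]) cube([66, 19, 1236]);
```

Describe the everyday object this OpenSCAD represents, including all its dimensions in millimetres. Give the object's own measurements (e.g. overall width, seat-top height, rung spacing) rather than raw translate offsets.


A fence section. Two 77×77 mm posts, 1336 mm tall, stand on the floor with a clear span of 2196 mm between their inner faces. Two horizontal rails of 77×96 mm section span the gap between the posts with their undersides at z = 229 mm and z = 1113 mm, flush with the posts' −y face. 9 pickets, each 66 mm wide, 19 mm thick and 1236 mm tall, are fixed to the +y face of the rails with their bottoms at z = 57 mm, spaced across the span with a 160 mm gap after the −x post and between neighbouring pickets, with 162 mm left before the +x post.


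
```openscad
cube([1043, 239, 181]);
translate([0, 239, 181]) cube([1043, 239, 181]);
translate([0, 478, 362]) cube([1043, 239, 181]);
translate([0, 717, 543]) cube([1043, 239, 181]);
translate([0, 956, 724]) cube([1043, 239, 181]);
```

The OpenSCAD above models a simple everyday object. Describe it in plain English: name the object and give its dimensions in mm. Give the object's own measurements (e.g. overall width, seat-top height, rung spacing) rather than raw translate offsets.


A straight staircase of 5 solid steps. Each step is 1043 mm wide (x), 239 mm deep (y, the going) and 181 mm tall (the rise). The first step rests on the floor; each subsequent step sits one going further in +y and one rise higher in +z, directly behind and above the previous step with no overlap.


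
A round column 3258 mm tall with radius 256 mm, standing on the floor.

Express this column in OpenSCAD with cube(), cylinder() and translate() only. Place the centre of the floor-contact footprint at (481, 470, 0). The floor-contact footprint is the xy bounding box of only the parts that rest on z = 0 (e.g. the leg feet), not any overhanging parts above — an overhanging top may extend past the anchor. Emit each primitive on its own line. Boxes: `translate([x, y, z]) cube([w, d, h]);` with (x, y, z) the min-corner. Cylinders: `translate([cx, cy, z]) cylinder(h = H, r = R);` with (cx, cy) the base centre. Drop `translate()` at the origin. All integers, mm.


translate([481, 470, 0]) cylinder(h = 3258, r = 256);


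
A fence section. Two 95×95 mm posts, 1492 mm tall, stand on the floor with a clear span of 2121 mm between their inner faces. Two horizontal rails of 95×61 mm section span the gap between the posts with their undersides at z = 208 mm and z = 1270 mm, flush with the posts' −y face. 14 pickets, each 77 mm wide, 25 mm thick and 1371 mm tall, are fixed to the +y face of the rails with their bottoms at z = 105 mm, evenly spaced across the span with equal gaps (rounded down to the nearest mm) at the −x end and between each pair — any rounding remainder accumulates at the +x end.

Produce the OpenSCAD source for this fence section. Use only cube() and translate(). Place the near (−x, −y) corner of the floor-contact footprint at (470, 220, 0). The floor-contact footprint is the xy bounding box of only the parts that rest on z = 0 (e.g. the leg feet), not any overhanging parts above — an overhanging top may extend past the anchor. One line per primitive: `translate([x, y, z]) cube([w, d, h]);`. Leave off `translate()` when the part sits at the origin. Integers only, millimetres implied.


translate([470, 220, 0]) cube([95, 95, 1492]);
translate([2686, 220, 0]) cube([95, 95, 1492]);
translate([565, 220, 208]) cube([2121, 95, 61]);
translate([565, 220, 1270]) cube([2121, 95, 61]);
translate([634, 315, 105]) cube([77, 25, 1371]);
translate([780, 315, 105]) cube([77, 25, 1371]);
translate([926, 315, 105]) cube([77, 25, 1371]);
translate([1072, 315, 105]) cube([77, 25, 1371]);
translate([1218, 315, 105]) cube([77, 25, 1371]);
translate([1364, 315, 105]) cube([77, 25, 1371]);
translate([1510, 315, 105]) cube([77, 25, 1371]);
translate([1656, 315, 105]) cube([77, 25, 1371]);
translate([1802, 315, 105]) cube([77, 25, 1371]);
translate([1948, 315, 105]) cube([77, 25, 1371]);
translate([2094, 315, 105]) cube([77, 25, 1371]);
translate([2240, 315, 105]) cube([77, 25, 1371]);
translate([2386, 315, 105]) cube([77, 25, 1371]);
translate([2532, 315, 105]) cube([77, 25, 1371]);


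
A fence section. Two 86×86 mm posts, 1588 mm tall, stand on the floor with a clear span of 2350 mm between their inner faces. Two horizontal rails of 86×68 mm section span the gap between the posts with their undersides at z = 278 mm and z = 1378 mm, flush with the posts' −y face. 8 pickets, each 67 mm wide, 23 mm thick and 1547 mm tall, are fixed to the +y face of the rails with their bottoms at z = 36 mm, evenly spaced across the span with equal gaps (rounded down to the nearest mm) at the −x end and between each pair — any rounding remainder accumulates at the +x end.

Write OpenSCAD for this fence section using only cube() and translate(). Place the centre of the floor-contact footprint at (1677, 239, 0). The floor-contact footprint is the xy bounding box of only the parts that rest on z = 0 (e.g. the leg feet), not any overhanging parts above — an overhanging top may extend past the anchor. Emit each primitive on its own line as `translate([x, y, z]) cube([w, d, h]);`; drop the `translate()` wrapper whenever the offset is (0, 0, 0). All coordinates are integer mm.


translate([416, 196, 0]) cube([86, 86, 1588]);
translate([2852, 196, 0]) cube([86, 86, 1588]);
translate([502, 196, 278]) cube([2350, 86, 68]);
translate([502, 196, 1378]) cube([2350, 86, 68]);
translate([703, 282, 36]) cube([67, 23, 1547]);
translate([971, 282, 36]) cube([67, 23, 1547]);
translate([1239, 282, 36]) cube([67, 23, 1547]);
translate([1507, 282, 36]) cube([67, 23, 1547]);
translate([1775, 282, 36]) cube([67, 23, 1547]);
translate([2043, 282, 36]) cube([67, 23, 1547]);
translate([2311, 282, 36]) cube([67, 23, 1547]);
translate([2579, 282, 36]) cube([67, 23, 1547]);


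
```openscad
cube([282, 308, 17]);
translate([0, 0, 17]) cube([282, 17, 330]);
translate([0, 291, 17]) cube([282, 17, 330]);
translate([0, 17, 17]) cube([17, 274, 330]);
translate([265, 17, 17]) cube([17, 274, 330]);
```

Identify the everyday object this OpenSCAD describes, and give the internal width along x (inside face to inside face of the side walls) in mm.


An open box. The internal width is 248 mm.

A 282×308 base slab with four walls standing on it — an open box. The base is 282 mm wide and the walls are 17 mm thick, so the internal width is 282 − 2 × 17 = 248 mm.


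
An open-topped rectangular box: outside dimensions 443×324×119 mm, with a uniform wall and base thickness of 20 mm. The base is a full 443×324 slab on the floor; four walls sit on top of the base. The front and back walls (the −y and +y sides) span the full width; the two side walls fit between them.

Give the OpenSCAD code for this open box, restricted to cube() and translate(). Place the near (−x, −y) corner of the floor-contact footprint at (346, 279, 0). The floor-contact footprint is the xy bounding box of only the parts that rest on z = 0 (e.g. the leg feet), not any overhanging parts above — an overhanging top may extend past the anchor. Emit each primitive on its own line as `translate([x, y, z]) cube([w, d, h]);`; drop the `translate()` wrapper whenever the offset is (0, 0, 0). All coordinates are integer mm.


translate([346, 279, 0]) cube([443, 324, 20]);
translate([346, 279, 20]) cube([443, 20, 99]);
translate([346, 583, 20]) cube([443, 20, 99]);
translate([346, 299, 20]) cube([20, 284, 99]);
translate([769, 299, 20]) cube([20, 284, 99]);


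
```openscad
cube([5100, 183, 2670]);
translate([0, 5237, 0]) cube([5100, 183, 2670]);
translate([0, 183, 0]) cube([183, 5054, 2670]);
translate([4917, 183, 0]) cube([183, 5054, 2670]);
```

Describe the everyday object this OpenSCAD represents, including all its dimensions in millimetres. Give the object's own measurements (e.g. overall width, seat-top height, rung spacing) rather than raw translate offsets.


The wall frame of a small rectangular building: four walls, each 2670 mm tall and 183 mm thick, enclosing a footprint 5100 mm (x) by 5420 mm (y) outside-to-outside, with no floor or roof. The front and back walls (the −y and +y sides) span the full width; the two side walls fit between them.


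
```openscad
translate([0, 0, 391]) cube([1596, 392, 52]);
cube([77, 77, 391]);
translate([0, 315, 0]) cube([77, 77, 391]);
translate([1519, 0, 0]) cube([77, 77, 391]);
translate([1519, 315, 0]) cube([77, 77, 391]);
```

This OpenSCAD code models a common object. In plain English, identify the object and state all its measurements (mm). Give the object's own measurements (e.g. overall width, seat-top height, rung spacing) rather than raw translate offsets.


A bench: a 1596×392 mm seat slab, 52 mm thick, top at z = 443 mm, on four 77×77 mm square legs flush with the seat corners and standing on z = 0.


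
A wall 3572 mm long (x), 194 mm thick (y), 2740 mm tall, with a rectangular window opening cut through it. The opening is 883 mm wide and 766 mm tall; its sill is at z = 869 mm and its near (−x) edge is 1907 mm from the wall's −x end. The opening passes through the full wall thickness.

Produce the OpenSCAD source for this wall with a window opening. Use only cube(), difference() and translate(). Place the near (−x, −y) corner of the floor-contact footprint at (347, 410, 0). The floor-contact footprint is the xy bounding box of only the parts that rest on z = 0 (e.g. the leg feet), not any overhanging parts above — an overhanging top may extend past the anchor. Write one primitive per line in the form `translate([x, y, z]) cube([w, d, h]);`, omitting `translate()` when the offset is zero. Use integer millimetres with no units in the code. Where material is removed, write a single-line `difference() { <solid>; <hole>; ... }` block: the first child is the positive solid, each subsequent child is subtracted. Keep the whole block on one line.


difference() { translate([347, 410, 0]) cube([3572, 194, 2740]); translate([2254, 410, 869]) cube([883, 194, 766]); }


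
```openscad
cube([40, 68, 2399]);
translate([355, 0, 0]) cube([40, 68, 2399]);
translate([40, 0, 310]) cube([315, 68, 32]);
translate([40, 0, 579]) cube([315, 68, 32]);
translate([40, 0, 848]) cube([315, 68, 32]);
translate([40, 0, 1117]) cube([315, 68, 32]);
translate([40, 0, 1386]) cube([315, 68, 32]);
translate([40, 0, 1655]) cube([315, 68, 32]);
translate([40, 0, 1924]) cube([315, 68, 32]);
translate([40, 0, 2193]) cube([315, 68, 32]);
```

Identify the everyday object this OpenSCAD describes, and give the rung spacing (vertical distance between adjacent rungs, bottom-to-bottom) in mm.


A ladder. The rung spacing is 269 mm.

Two tall 40×68 posts with 8 short bars between them — a ladder. Adjacent rungs sit at z = 310 and z = 579, so the spacing is 579 − 310 = 269 mm.


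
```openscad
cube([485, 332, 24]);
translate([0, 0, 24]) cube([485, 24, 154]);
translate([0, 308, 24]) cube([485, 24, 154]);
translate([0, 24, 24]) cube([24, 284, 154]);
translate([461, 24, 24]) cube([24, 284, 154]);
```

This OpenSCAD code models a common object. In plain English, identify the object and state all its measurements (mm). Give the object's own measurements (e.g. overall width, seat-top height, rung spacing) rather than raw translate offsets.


An open-topped rectangular box: outside dimensions 485×332×178 mm, with a uniform wall and base thickness of 24 mm. The base is a full 485×332 slab on the floor; four walls sit on top of the base. The front and back walls (the −y and +y sides) span the full width; the two side walls fit between them.


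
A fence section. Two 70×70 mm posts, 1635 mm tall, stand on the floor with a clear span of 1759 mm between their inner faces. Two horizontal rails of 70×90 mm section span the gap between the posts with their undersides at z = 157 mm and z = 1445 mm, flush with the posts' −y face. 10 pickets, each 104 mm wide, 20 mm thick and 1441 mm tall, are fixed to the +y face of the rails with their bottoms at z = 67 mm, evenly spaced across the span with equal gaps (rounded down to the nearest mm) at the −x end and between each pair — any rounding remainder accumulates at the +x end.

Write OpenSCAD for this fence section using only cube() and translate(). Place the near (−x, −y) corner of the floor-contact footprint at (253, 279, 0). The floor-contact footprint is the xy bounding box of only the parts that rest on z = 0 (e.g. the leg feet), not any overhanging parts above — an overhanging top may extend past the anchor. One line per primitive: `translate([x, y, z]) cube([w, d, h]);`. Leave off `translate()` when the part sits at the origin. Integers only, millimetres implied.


translate([253, 279, 0]) cube([70, 70, 1635]);
translate([2082, 279, 0]) cube([70, 70, 1635]);
translate([323, 279, 157]) cube([1759, 70, 90]);
translate([323, 279, 1445]) cube([1759, 70, 90]);
translate([388, 349, 67]) cube([104, 20, 1441]);
translate([557, 349, 67]) cube([104, 20, 1441]);
translate([726, 349, 67]) cube([104, 20, 1441]);
translate([895, 349, 67]) cube([104, 20, 1441]);
translate([1064, 349, 67]) cube([104, 20, 1441]);
translate([1233, 349, 67]) cube([104, 20, 1441]);
translate([1402, 349, 67]) cube([104, 20, 1441]);
translate([1571, 349, 67]) cube([104, 20, 1441]);
translate([1740, 349, 67]) cube([104, 20, 1441]);
translate([1909, 349, 67]) cube([104, 20, 1441]);
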